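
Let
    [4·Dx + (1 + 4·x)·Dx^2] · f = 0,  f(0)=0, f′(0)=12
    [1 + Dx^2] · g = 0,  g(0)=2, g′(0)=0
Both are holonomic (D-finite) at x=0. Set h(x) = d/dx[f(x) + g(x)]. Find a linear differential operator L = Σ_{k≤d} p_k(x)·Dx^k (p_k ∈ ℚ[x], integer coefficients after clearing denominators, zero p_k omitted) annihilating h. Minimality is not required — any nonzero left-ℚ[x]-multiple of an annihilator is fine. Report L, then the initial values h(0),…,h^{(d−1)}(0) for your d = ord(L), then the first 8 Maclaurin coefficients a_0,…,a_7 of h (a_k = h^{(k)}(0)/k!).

L = (388 + 32·x + 64·x^2) + (33 + 140·x + 48·x^2 + 64·x^3)·Dx + (388 + 32·x + 64·x^2)·Dx^2 + (33 + 140·x + 48·x^2 + 64·x^3)·Dx^3  (order 3).
h: a_k = 12, -50, 192, -2303/3, 3072, -737281/60, 49152, -495452159/2520, …
ICs: h(0) = 12, h′(0) = -50, h′′(0) = 384.

f: a_k = 0, 12, -24, 64, -192, 3072/5, -2048, 49152/7, …
g: a_k = 2, 0, -1, 0, 1/12, 0, -1/360, 0, …
Sum ⇒ L₀ = lclm(L_f,L_g) in ℚ(x)⟨Dx⟩.
Differentiate: ansatz ord ≤ ord L₀ ⇒ L.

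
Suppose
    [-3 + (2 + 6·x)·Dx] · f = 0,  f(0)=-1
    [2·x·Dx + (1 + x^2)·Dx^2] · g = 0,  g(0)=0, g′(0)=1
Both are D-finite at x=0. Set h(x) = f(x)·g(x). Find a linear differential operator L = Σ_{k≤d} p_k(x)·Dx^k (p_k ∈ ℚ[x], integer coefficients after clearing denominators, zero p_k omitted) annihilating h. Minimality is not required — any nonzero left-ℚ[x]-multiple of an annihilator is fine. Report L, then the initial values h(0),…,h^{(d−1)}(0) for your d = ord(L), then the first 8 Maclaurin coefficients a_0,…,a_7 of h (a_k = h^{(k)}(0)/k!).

L = (27 - 12·x - 9·x^2) + (-12 - 28·x + 36·x^2 + 36·x^3)·Dx + (4 + 24·x + 40·x^2 + 24·x^3 + 36·x^4)·Dx^2  (order 2).
h: a_k = 0, -1, -3/2, 35/24, -19/16, 1657/640, -8169/1280, 511199/35840, …
ICs: h(0) = 0, h′(0) = -1.

f: a_k = -1, -3/2, 9/8, -27/16, 405/128, -1701/256, 15309/1024, -72171/2048, …
g: a_k = 0, 1, 0, -1/3, 0, 1/5, 0, -1/7, …
Sym-product of L_f,L_g gives L₀ (≤ ord 2).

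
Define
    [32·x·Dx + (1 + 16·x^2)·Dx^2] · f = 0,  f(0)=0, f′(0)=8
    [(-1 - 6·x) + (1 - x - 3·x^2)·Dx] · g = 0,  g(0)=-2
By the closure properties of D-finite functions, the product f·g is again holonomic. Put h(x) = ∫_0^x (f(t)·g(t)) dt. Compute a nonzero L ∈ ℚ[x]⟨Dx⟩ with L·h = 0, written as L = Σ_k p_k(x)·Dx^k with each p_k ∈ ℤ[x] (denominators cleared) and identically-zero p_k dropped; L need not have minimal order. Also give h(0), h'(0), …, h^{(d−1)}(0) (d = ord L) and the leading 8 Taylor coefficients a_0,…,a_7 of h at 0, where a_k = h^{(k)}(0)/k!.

f: a_k = 0, 8, 0, -128/3, 0, 2048/5, 0, -32768/7, …
g: a_k = -2, -2, -8, -14, -38, -80, -194, -434, …
f·g: L₀ = L_f ⊗_s L_g, ord ≤ 2·1.
Integrate: L := L₀·Dx.
L = (6 + 32·x + 288·x^2)·Dx + (2 - 20·x + 64·x^2 + 288·x^3)·Dx^2 + (-1 + x - 13·x^2 + 16·x^3 + 48·x^4)·Dx^3  (order 3).
h: a_k = 0, 0, -8, -16/3, 16/3, -16/3, -5864/45, -12928/105, …
ICs: h(0) = 0, h′(0) = 0, h′′(0) = -16.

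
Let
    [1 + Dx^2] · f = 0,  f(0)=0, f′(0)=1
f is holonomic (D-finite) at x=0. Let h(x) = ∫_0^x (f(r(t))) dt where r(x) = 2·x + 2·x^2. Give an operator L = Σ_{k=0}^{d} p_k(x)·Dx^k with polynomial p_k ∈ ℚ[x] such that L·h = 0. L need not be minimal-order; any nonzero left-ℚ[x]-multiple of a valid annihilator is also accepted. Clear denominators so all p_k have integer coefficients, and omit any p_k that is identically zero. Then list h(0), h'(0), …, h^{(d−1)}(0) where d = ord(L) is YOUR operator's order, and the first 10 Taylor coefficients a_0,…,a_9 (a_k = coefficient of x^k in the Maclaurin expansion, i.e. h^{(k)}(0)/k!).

L = (4 + 24·x + 48·x^2 + 32·x^3)·Dx - 2·Dx^2 + (1 + 2·x)·Dx^3  (order 3).
h: a_k = 0, 0, 1, 2/3, -1/3, -4/5, -28/45, 0, 104/315, 112/405, …
ICs: h(0) = 0, h′(0) = 0, h′′(0) = 2.

f: a_k = 0, 1, 0, -1/6, 0, 1/120, 0, -1/5040, 0, 1/362880, …
Change of var in L_f (x↦r) gives L₀.
Integrate: L := L₀·Dx.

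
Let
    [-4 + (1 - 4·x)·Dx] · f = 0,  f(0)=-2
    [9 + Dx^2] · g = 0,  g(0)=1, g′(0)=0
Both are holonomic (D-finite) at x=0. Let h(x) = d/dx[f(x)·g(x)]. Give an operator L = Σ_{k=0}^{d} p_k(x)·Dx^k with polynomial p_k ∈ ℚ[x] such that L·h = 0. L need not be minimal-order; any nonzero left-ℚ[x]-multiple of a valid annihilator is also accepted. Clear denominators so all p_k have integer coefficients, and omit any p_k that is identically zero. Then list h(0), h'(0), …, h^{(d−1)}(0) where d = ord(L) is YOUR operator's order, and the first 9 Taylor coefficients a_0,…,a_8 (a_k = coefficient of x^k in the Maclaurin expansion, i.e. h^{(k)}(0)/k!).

L = (-23 - 72·x + 144·x^2) + (-8 + 32·x)·Dx + (1 - 8·x + 16·x^2)·Dx^2  (order 2).
h: a_k = -8, -46, -276, -1499, -7495, -719277/20, -1678313/10, -214824793/280, -1933423137/560, …
ICs: h(0) = -8, h′(0) = -46.

f: a_k = -2, -8, -32, -128, -512, -2048, -8192, -32768, -131072, …
g: a_k = 1, 0, -9/2, 0, 27/8, 0, -81/80, 0, 729/4480, …
Product ⇒ symmetric product L₀, ord ≤ 2.
h₀' ⇒ L via d/dx closure of L₀.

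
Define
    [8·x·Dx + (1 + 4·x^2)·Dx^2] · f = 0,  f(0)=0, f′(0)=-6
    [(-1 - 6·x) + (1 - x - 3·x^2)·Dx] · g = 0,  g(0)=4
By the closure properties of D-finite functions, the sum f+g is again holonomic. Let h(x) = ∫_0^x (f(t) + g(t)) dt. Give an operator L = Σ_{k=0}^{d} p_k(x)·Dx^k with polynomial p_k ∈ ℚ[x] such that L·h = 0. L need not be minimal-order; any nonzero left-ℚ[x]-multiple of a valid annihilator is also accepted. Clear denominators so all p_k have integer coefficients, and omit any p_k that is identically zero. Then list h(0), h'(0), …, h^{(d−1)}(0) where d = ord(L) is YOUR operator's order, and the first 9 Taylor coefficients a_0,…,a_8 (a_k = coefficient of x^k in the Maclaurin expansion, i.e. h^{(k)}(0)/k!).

L = (32 - 128·x - 1488·x^2 - 2880·x^3 - 8424·x^4 - 2592·x^6)·Dx^2 + (-25 - 160·x - 214·x^2 - 1188·x^3 - 2628·x^4 - 6264·x^5 - 432·x^6 - 2592·x^7)·Dx^3 + (4 + 9·x + 54·x^2 - 66·x^3 - x^4 - 444·x^5 - 720·x^6 - 144·x^7 - 432·x^8)·Dx^4  (order 4).
h: a_k = 0, 4, -1, 16/3, 9, 76/5, 352/15, 388/7, 1615/14, …
ICs: h(0) = 0, h′(0) = 4, h′′(0) = -2, h′′′(0) = 32.

f: a_k = 0, -6, 0, 8, 0, -96/5, 0, 384/7, 0, …
g: a_k = 4, 4, 16, 28, 76, 160, 388, 868, 2032, …
h₀=f+g: left-lcm gives L₀, ord ≤ 3.
∫: right-multiply L₀ by Dx.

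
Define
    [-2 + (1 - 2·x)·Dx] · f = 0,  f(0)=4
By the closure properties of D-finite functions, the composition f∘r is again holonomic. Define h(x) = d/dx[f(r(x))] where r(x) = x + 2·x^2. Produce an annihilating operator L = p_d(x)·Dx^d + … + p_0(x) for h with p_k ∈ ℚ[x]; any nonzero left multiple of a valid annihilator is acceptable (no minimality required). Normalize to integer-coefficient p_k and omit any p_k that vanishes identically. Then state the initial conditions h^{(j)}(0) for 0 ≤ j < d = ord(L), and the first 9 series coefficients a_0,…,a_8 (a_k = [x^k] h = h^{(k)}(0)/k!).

f: a_k = 4, 8, 16, 32, 64, 128, 256, 512, 1024, …
h₀=f(r): pull back L_f along r ⇒ L₀.
Differentiate: ansatz ord ≤ ord L₀ ⇒ L.
L = (8 + 24·x + 48·x^2) + (-1 - 2·x + 12·x^2 + 16·x^3)·Dx  (order 1).
h: a_k = 8, 64, 288, 1280, 5120, 19968, 75264, 278528, 1013760, …
ICs: h(0) = 8.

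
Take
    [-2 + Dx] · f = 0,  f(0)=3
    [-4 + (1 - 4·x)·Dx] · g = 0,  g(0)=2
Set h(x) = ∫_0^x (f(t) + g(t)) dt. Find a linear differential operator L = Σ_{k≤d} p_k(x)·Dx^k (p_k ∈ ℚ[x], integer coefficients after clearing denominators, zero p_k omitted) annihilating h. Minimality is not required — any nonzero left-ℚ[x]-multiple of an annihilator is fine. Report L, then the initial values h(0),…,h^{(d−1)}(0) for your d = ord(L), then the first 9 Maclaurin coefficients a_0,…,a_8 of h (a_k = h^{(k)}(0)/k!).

f: a_k = 3, 6, 6, 4, 2, 4/5, 4/15, 8/105, 2/105, …
g: a_k = 2, 8, 32, 128, 512, 2048, 8192, 32768, 131072, …
h₀=f+g: left-lcm gives L₀, ord ≤ 2.
∫: right-multiply L₀ by Dx.
L = (24 + 32·x)·Dx + (-14 - 16·x + 32·x^2)·Dx^2 + (1 - 16·x^2)·Dx^3  (order 3).
h: a_k = 0, 5, 7, 38/3, 33, 514/5, 5122/15, 122884/105, 430081/105, …
ICs: h(0) = 0, h′(0) = 5, h′′(0) = 14.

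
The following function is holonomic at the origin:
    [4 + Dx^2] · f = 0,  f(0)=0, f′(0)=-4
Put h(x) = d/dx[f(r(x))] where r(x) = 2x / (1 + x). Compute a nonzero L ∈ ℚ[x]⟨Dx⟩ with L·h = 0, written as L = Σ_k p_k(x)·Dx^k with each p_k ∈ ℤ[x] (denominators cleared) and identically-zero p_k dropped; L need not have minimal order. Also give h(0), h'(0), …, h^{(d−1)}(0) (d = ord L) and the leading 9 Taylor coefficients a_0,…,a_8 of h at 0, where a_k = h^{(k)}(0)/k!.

L = (22 + 12·x + 6·x^2) + (6 + 18·x + 18·x^2 + 6·x^3)·Dx + (1 + 4·x + 6·x^2 + 4·x^3 + x^4)·Dx^2  (order 2).
h: a_k = -8, 16, 40, -224, 1544/3, -720, 19688/45, 40256/45, -240824/63, …
ICs: h(0) = -8, h′(0) = 16.

f: a_k = 0, -4, 0, 8/3, 0, -8/15, 0, 16/315, 0, …
h₀=f(r): pull back L_f along r ⇒ L₀.
Derive L from L₀ (diff closure).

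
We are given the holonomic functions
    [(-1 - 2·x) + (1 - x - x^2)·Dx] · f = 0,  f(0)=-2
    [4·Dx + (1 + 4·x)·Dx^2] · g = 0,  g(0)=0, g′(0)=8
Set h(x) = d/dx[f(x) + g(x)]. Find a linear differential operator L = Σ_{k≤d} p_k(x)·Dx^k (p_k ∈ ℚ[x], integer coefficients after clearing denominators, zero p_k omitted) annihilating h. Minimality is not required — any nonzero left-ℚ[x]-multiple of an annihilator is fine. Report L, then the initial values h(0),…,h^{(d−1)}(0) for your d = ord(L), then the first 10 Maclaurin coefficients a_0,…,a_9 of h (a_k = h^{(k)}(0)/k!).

f: a_k = -2, -2, -4, -6, -10, -16, -26, -42, -68, -110, …
g: a_k = 0, 8, -16, 128/3, -128, 2048/5, -4096/3, 32768/7, -16384, 524288/9, …
Sum ⇒ L₀ = lclm(L_f,L_g) in ℚ(x)⟨Dx⟩.
Derive L from L₀ (diff closure).
L = (100 + 272·x + 392·x^2 + 144·x^3 + 96·x^4) + (-7 + 96·x + 434·x^2 + 540·x^3 + 304·x^4 + 160·x^5)·Dx + (-4 - 25·x - 28·x^2 + 46·x^3 + 73·x^4 + 76·x^5 + 32·x^6)·Dx^2  (order 2).
h: a_k = 6, -40, 110, -552, 1968, -8348, 32474, -131616, 523298, -2098932, …
ICs: h(0) = 6, h′(0) = -40.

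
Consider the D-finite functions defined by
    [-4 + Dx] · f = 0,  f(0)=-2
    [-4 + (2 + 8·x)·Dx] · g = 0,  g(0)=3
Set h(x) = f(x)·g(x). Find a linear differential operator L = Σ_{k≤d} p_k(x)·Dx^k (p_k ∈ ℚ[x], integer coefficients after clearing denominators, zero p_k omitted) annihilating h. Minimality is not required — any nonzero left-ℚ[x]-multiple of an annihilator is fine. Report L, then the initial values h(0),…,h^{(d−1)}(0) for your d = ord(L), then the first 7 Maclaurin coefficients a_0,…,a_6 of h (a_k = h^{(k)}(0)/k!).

L = (-6 - 16·x) + (1 + 4·x)·Dx  (order 1).
h: a_k = -6, -36, -84, -136, -132, -856/5, 712/15, …
ICs: h(0) = -6.

f: a_k = -2, -8, -16, -64/3, -64/3, -256/15, -512/45, …
g: a_k = 3, 6, -6, 12, -30, 84, -252, …
L₀ := L_f ⊗_s L_g (sym. prod.), ord ≤ 1.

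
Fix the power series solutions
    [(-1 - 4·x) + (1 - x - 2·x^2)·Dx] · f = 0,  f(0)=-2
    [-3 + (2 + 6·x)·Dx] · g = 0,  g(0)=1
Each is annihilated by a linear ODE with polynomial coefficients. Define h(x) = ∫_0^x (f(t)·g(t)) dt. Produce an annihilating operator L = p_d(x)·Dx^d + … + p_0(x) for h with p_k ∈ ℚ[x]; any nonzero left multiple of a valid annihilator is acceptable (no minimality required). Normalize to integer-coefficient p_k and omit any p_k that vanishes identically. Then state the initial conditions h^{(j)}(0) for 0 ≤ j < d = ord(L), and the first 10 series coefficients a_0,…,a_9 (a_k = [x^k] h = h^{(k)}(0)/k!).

L = (5 + 11·x + 18·x^2)·Dx + (-2 - 4·x + 10·x^2 + 12·x^3)·Dx^2  (order 2).
h: a_k = 0, -2, -5/2, -9/4, -161/32, -1747/320, -3449/256, -54031/3584, -345785/8192, -2058625/49152, …
ICs: h(0) = 0, h′(0) = -2.

f: a_k = -2, -2, -6, -10, -22, -42, -86, -170, -342, -682, …
g: a_k = 1, 3/2, -9/8, 27/16, -405/128, 1701/256, -15309/1024, 72171/2048, -2814669/32768, 14073345/65536, …
Product ⇒ symmetric product L₀, ord ≤ 1.
Integrate: L := L₀·Dx.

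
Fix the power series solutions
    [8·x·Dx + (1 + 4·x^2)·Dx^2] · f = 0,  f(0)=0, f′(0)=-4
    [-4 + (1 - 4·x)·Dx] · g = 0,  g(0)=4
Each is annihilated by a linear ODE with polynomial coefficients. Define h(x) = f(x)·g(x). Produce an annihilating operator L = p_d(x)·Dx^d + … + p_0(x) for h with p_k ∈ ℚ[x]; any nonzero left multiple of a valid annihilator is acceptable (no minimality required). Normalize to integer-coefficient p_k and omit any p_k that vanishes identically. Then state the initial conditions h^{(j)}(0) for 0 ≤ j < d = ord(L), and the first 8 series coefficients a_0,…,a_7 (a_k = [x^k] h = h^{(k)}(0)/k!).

f: a_k = 0, -4, 0, 16/3, 0, -64/5, 0, 256/7, …
g: a_k = 4, 16, 64, 256, 1024, 4096, 16384, 65536, …
Sym-product of L_f,L_g gives L₀ (≤ ord 2).
L = 32·x + (8 - 8·x + 64·x^2)·Dx + (-1 + 4·x - 4·x^2 + 16·x^3)·Dx^2  (order 2).
h: a_k = 0, -16, -64, -704/3, -2816/3, -57088/15, -228352/15, -6378496/105, …
ICs: h(0) = 0, h′(0) = -16.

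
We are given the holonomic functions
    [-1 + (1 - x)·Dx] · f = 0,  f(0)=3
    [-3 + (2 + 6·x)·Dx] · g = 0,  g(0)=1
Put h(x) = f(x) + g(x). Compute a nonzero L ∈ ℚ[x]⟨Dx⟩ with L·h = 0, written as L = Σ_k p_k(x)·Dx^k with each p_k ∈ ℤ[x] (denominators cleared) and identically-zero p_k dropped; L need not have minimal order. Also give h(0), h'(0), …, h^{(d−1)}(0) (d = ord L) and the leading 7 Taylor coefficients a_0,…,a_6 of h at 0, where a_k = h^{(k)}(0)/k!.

f: a_k = 3, 3, 3, 3, 3, 3, 3, …
g: a_k = 1, 3/2, -9/8, 27/16, -405/128, 1701/256, -15309/1024, …
h₀=f+g: left-lcm gives L₀, ord ≤ 2.
L = (-21 - 27·x) + (17 + 30·x + 81·x^2)·Dx + (2 - 14·x - 42·x^2 + 54·x^3)·Dx^2  (order 2).
h: a_k = 4, 9/2, 15/8, 75/16, -21/128, 2469/256, -12237/1024, …
ICs: h(0) = 4, h′(0) = 9/2.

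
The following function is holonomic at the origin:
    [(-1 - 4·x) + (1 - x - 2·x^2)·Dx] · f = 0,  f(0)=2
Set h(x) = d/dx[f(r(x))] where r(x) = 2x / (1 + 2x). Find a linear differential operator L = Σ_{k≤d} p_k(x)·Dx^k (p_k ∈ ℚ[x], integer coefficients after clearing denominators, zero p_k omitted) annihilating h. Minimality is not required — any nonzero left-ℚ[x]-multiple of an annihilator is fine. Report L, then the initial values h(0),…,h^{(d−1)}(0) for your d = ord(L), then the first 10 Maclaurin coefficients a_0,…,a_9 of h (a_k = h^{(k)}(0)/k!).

L = (8 + 48·x + 288·x^2 + 320·x^3) + (-1 - 14·x - 36·x^2 + 56·x^3 + 160·x^4)·Dx  (order 1).
h: a_k = 4, 32, 0, 512, -1280, 9216, -35840, 180224, -774144, 3522560, …
ICs: h(0) = 4.

f: a_k = 2, 2, 6, 10, 22, 42, 86, 170, 342, 682, …
Substitute x→r, Dx→(1/r')Dx; clear ⇒ L₀.
Differentiate: ansatz ord ≤ ord L₀ ⇒ L.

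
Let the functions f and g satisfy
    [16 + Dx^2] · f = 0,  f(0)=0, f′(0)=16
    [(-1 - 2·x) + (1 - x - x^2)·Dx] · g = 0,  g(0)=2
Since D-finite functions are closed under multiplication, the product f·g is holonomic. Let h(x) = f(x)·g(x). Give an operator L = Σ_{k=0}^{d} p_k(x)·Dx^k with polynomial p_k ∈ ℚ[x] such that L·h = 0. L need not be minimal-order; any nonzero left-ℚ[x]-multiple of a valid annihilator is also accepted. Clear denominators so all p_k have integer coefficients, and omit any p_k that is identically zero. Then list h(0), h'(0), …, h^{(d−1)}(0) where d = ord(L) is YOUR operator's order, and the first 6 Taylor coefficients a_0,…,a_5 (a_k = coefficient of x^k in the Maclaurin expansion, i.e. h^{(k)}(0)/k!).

L = (-14 + 16·x + 16·x^2) + (2 + 4·x)·Dx + (-1 + x + x^2)·Dx^2  (order 2).
h: a_k = 0, 32, 32, -64/3, 32/3, 288/5, …
ICs: h(0) = 0, h′(0) = 32.

f: a_k = 0, 16, 0, -128/3, 0, 512/15, …
g: a_k = 2, 2, 4, 6, 10, 16, …
h₀=f·g: eliminate ⇒ L₀, order ≤ 2·1.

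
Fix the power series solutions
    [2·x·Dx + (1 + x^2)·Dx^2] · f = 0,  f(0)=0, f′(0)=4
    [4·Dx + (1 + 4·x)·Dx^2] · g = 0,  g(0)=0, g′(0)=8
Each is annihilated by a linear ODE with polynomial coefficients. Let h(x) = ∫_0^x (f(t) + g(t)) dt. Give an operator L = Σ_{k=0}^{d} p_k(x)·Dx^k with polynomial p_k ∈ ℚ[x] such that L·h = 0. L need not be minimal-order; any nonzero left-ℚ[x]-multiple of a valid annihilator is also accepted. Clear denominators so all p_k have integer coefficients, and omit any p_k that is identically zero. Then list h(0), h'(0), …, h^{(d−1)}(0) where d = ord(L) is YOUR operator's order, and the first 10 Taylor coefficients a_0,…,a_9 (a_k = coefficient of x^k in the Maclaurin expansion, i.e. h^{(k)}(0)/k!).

L = (-4 - 48·x + 12·x^2 + 16·x^3)·Dx^2 + (-17 - 8·x - 45·x^2 + 24·x^3 + 32·x^4)·Dx^3 + (-2 - 7·x + 4·x^2 + x^3 + 6·x^4 + 8·x^5)·Dx^4  (order 4).
h: a_k = 0, 0, 6, -16/3, 31/3, -128/5, 342/5, -4096/21, 8191/14, -16384/9, …
ICs: h(0) = 0, h′(0) = 0, h′′(0) = 12, h′′′(0) = -32.

f: a_k = 0, 4, 0, -4/3, 0, 4/5, 0, -4/7, 0, 4/9, …
g: a_k = 0, 8, -16, 128/3, -128, 2048/5, -4096/3, 32768/7, -16384, 524288/9, …
f+g: L₀ = lclm(L_f,L_g), ord ≤ 2+2.
Integrate: L := L₀·Dx.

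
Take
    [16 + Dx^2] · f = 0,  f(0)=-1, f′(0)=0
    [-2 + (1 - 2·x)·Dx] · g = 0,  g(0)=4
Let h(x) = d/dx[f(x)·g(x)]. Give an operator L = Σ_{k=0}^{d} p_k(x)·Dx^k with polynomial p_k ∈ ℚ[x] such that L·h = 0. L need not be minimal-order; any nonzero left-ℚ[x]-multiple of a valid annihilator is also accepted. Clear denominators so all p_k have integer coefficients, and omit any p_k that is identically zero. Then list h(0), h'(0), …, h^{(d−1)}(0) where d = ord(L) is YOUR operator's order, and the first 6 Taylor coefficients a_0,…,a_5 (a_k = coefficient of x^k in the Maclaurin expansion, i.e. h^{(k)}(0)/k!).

f: a_k = -1, 0, 8, 0, -32/3, 0, …
g: a_k = 4, 8, 16, 32, 64, 128, …
Product ⇒ symmetric product L₀, ord ≤ 2.
Differentiate: ansatz ord ≤ ord L₀ ⇒ L.
L = (8 - 64·x + 64·x^2) + (-4 + 8·x)·Dx + (1 - 4·x + 4·x^2)·Dx^2  (order 2).
h: a_k = -8, 32, 96, 256/3, 640/3, 9728/15, …
ICs: h(0) = -8, h′(0) = 32.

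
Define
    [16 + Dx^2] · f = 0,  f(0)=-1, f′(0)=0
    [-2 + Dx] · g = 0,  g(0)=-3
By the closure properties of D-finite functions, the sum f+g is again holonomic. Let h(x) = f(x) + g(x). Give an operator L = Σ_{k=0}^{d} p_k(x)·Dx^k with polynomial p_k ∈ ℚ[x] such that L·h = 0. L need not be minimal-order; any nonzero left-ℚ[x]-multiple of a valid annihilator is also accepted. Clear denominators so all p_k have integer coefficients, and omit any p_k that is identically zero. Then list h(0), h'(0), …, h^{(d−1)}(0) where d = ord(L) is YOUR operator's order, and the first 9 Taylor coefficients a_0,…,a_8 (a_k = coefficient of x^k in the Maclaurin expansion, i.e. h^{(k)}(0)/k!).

f: a_k = -1, 0, 8, 0, -32/3, 0, 256/45, 0, -512/315, …
g: a_k = -3, -6, -6, -4, -2, -4/5, -4/15, -8/105, -2/105, …
Sum ⇒ L₀ = lclm(L_f,L_g) in ℚ(x)⟨Dx⟩.
L = -32 + 16·Dx - 2·Dx^2 + Dx^3  (order 3).
h: a_k = -4, -6, 2, -4, -38/3, -4/5, 244/45, -8/105, -74/45, …
ICs: h(0) = -4, h′(0) = -6, h′′(0) = 4.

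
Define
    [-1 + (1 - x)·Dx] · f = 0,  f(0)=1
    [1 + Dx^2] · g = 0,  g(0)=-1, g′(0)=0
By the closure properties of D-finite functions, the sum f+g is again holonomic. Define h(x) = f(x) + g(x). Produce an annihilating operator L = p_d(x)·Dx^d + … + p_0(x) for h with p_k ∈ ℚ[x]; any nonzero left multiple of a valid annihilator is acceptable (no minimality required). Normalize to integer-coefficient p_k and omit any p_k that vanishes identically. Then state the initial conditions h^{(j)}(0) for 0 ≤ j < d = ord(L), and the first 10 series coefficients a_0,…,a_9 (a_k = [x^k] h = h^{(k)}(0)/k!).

f: a_k = 1, 1, 1, 1, 1, 1, 1, 1, 1, 1, …
g: a_k = -1, 0, 1/2, 0, -1/24, 0, 1/720, 0, -1/40320, 0, …
Sum ⇒ L₀ = lclm(L_f,L_g) in ℚ(x)⟨Dx⟩.
L = (7 - 2·x + x^2) + (-3 + 5·x - 3·x^2 + x^3)·Dx + (7 - 2·x + x^2)·Dx^2 + (-3 + 5·x - 3·x^2 + x^3)·Dx^3  (order 3).
h: a_k = 0, 1, 3/2, 1, 23/24, 1, 721/720, 1, 40319/40320, 1, …
ICs: h(0) = 0, h′(0) = 1, h′′(0) = 3.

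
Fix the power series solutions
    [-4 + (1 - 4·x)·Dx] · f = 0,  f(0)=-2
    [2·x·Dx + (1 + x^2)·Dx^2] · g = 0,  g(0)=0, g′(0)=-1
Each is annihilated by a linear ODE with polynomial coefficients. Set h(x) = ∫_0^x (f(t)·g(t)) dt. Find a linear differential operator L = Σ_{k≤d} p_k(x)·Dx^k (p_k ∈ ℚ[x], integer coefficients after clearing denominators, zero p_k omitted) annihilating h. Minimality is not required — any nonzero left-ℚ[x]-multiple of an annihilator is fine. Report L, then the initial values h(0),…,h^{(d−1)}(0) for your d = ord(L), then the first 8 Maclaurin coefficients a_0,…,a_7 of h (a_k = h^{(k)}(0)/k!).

L = 8·x·Dx + (8 - 2·x + 16·x^2)·Dx^2 + (-1 + 4·x - x^2 + 4·x^3)·Dx^3  (order 3).
h: a_k = 0, 0, 1, 8/3, 47/6, 376/15, 3763/45, 30104/105, …
ICs: h(0) = 0, h′(0) = 0, h′′(0) = 2.

f: a_k = -2, -8, -32, -128, -512, -2048, -8192, -32768, …
g: a_k = 0, -1, 0, 1/3, 0, -1/5, 0, 1/7, …
f·g: L₀ = L_f ⊗_s L_g, ord ≤ 1·2.
h=∫h₀ ⇒ L = L₀·Dx.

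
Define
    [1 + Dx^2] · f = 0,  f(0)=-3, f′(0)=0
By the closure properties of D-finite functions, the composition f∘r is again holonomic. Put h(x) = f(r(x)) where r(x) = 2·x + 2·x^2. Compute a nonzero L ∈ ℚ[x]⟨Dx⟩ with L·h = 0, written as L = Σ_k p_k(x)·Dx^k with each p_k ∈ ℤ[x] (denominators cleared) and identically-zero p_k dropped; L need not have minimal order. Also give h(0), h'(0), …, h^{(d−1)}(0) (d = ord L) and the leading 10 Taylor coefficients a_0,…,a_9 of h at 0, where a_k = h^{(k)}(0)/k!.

f: a_k = -3, 0, 3/2, 0, -1/8, 0, 1/240, 0, -1/13440, 0, …
L₀ from L_f via x↦r, Dx↦r'^{-1}Dx.
L = (4 + 24·x + 48·x^2 + 32·x^3) - 2·Dx + (1 + 2·x)·Dx^2  (order 2).
h: a_k = -3, 0, 6, 12, 4, -8, -176/15, -32/5, 208/105, 544/105, …
ICs: h(0) = -3, h′(0) = 0.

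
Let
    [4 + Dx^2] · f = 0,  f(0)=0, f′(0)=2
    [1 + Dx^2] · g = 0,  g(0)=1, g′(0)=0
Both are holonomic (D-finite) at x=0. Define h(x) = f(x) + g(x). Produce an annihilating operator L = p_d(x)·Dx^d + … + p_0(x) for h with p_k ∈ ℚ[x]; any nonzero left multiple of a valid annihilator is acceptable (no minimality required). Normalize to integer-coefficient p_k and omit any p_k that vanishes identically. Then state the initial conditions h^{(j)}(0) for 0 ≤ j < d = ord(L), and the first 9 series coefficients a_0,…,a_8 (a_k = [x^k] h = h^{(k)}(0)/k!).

L = 4 + 5·Dx^2 + Dx^4  (order 4).
h: a_k = 1, 2, -1/2, -4/3, 1/24, 4/15, -1/720, -8/315, 1/40320, …
ICs: h(0) = 1, h′(0) = 2, h′′(0) = -1, h′′′(0) = -8.

f: a_k = 0, 2, 0, -4/3, 0, 4/15, 0, -8/315, 0, …
g: a_k = 1, 0, -1/2, 0, 1/24, 0, -1/720, 0, 1/40320, …
Sum ⇒ L₀ = lclm(L_f,L_g) in ℚ(x)⟨Dx⟩.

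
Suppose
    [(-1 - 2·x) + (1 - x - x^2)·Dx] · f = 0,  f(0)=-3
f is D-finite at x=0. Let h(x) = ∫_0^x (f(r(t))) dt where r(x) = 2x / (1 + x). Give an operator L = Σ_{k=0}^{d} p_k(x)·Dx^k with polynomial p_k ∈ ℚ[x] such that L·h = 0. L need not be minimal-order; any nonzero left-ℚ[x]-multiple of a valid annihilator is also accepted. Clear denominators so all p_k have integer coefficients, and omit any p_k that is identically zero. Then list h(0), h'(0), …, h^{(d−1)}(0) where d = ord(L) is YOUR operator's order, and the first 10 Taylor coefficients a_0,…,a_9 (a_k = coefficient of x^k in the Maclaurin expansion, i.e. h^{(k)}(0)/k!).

L = (2 + 10·x)·Dx + (-1 - x + 5·x^2 + 5·x^3)·Dx^2  (order 2).
h: a_k = 0, -3, -3, -6, -15/2, -18, -25, -450/7, -375/4, -250, …
ICs: h(0) = 0, h′(0) = -3.

f: a_k = -3, -3, -6, -9, -15, -24, -39, -63, -102, -165, …
Substitute x→r, Dx→(1/r')Dx; clear ⇒ L₀.
h=∫₀ˣh₀: take L = L₀·Dx.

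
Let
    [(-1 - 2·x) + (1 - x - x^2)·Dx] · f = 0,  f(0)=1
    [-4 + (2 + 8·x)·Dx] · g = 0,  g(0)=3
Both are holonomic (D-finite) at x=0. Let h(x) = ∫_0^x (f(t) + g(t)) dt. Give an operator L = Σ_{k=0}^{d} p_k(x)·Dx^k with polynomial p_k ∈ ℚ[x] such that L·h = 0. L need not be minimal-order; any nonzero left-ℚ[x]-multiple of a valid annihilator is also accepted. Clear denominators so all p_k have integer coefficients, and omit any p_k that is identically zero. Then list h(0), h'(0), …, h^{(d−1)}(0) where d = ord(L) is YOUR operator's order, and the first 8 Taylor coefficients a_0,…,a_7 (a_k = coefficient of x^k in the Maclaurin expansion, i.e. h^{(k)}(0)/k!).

L = (-12 - 48·x - 48·x^2 - 40·x^3)·Dx + (8 + 30·x + 114·x^2 + 152·x^3 + 100·x^4)·Dx^2 + (1 - 5·x - 39·x^2 + 6·x^3 + 82·x^4 + 40·x^5)·Dx^3  (order 3).
h: a_k = 0, 4, 7/2, -4/3, 15/4, -5, 46/3, -239/7, …
ICs: h(0) = 0, h′(0) = 4, h′′(0) = 7.

f: a_k = 1, 1, 2, 3, 5, 8, 13, 21, …
g: a_k = 3, 6, -6, 12, -30, 84, -252, 792, …
Sum ⇒ L₀ = lclm(L_f,L_g) in ℚ(x)⟨Dx⟩.
Integrate: L := L₀·Dx.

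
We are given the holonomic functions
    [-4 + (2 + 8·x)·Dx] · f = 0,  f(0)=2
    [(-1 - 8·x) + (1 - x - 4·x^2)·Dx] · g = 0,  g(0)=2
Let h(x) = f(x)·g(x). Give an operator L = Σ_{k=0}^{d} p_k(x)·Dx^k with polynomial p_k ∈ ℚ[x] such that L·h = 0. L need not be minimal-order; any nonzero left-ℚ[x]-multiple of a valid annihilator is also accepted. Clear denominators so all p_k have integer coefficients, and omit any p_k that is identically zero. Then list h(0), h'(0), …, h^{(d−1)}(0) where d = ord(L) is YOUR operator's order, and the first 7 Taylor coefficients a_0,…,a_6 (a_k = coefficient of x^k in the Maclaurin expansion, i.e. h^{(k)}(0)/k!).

f: a_k = 2, 4, -4, 8, -20, 56, -168, …
g: a_k = 2, 2, 10, 18, 58, 130, 362, …
h₀=f·g: eliminate ⇒ L₀, order ≤ 1·1.
L = (3 + 10·x + 24·x^2) + (-1 - 3·x + 8·x^2 + 16·x^3)·Dx  (order 1).
h: a_k = 4, 12, 20, 84, 124, 572, 732, …
ICs: h(0) = 4.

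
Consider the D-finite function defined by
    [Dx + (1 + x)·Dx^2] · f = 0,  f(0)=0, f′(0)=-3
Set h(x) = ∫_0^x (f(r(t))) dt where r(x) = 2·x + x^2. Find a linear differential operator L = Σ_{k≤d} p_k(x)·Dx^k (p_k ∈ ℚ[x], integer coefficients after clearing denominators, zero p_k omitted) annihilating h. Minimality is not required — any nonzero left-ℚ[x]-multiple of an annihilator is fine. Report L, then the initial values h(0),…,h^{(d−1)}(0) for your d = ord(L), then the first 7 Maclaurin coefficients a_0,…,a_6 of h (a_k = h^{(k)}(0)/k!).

L = Dx^2 + (1 + x)·Dx^3  (order 3).
h: a_k = 0, 0, -3, 1, -1/2, 3/10, -1/5, …
ICs: h(0) = 0, h′(0) = 0, h′′(0) = -6.

f: a_k = 0, -3, 3/2, -1, 3/4, -3/5, 1/2, …
f∘r: x↦r, Dx↦Dx/r' in L_f ⇒ L₀.
h=∫h₀ ⇒ L = L₀·Dx.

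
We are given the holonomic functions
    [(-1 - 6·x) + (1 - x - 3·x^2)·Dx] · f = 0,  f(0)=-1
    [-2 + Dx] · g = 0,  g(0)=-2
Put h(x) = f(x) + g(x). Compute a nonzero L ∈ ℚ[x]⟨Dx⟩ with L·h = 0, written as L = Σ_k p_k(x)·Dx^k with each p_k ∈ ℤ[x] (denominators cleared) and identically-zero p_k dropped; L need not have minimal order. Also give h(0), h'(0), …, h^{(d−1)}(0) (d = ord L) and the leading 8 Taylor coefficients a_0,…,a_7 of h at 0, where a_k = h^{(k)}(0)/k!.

L = (-12 - 16·x - 144·x^2 - 72·x^3) + (4 + 26·x + 74·x^2 - 24·x^3 - 36·x^4)·Dx + (1 - 9·x - x^2 + 30·x^3 + 18·x^4)·Dx^2  (order 2).
h: a_k = -3, -5, -8, -29/3, -61/3, -608/15, -4373/45, -68371/315, …
ICs: h(0) = -3, h′(0) = -5.

f: a_k = -1, -1, -4, -7, -19, -40, -97, -217, …
g: a_k = -2, -4, -4, -8/3, -4/3, -8/15, -8/45, -16/315, …
Sum ⇒ L₀ = lclm(L_f,L_g) in ℚ(x)⟨Dx⟩.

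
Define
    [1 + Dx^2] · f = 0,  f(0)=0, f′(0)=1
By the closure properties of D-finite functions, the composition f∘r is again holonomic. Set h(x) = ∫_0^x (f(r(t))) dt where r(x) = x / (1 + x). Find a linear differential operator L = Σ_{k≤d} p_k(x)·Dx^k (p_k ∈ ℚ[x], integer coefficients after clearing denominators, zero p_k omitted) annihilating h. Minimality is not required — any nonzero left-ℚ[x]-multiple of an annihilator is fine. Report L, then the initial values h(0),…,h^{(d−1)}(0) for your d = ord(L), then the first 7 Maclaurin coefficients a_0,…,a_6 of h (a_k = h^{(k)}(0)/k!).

f: a_k = 0, 1, 0, -1/6, 0, 1/120, 0, …
Substitute x→r, Dx→(1/r')Dx; clear ⇒ L₀.
h=∫₀ˣh₀: take L = L₀·Dx.
L = Dx + (2 + 6·x + 6·x^2 + 2·x^3)·Dx^2 + (1 + 4·x + 6·x^2 + 4·x^3 + x^4)·Dx^3  (order 3).
h: a_k = 0, 0, 1/2, -1/3, 5/24, -1/10, 1/720, …
ICs: h(0) = 0, h′(0) = 0, h′′(0) = 1.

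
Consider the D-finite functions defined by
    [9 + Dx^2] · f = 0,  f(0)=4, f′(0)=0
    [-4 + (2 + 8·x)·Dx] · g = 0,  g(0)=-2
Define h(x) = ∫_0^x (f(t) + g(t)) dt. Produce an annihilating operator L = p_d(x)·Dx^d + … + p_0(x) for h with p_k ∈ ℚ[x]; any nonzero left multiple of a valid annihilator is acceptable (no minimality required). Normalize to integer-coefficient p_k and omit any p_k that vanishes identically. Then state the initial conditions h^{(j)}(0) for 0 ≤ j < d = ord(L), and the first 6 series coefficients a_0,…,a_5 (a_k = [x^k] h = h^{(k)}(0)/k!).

L = (-378 - 1296·x - 2592·x^2)·Dx + (45 + 828·x + 3888·x^2 + 5184·x^3)·Dx^2 + (-42 - 144·x - 288·x^2)·Dx^3 + (5 + 92·x + 432·x^2 + 576·x^3)·Dx^4  (order 4).
h: a_k = 0, 2, -2, -14/3, -2, 67/10, …
ICs: h(0) = 0, h′(0) = 2, h′′(0) = -4, h′′′(0) = -28.

f: a_k = 4, 0, -18, 0, 27/2, 0, …
g: a_k = -2, -4, 4, -8, 20, -56, …
h₀=f+g: left-lcm gives L₀, ord ≤ 3.
h=∫₀ˣh₀: take L = L₀·Dx.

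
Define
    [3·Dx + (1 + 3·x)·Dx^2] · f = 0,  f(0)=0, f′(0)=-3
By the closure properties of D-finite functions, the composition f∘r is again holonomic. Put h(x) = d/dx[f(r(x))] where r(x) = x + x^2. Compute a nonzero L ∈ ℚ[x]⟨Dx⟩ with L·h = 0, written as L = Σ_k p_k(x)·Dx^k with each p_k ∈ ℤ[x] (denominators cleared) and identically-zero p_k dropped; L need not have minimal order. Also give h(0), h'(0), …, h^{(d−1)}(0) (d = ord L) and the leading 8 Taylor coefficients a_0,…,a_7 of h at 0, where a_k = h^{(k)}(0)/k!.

f: a_k = 0, -3, 9/2, -9, 81/4, -243/5, 243/2, -2187/7, …
Change of var in L_f (x↦r) gives L₀.
h₀' ⇒ L via d/dx closure of L₀.
L = (1 + 6·x + 6·x^2) + (1 + 5·x + 9·x^2 + 6·x^3)·Dx  (order 1).
h: a_k = -3, 3, 0, -9, 27, -54, 81, -81, …
ICs: h(0) = -3.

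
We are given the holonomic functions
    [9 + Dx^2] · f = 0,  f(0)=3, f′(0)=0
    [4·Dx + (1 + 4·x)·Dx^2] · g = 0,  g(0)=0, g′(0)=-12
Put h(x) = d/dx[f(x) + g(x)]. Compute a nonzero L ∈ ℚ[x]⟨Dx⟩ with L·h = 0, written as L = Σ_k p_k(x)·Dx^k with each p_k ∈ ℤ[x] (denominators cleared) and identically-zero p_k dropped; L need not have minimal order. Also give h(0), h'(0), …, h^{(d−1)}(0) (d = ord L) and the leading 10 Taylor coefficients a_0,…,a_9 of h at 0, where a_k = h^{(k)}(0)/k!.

L = (3780 + 2592·x + 5184·x^2) + (369 + 2124·x + 3888·x^2 + 5184·x^3)·Dx + (420 + 288·x + 576·x^2)·Dx^2 + (41 + 236·x + 432·x^2 + 576·x^3)·Dx^3  (order 3).
h: a_k = -12, 21, -192, 1617/2, -3072, 490791/40, -49152, 110102667/560, -786432, 14092859253/4480, …
ICs: h(0) = -12, h′(0) = 21, h′′(0) = -384.

f: a_k = 3, 0, -27/2, 0, 81/8, 0, -243/80, 0, 2187/4480, 0, …
g: a_k = 0, -12, 24, -64, 192, -3072/5, 2048, -49152/7, 24576, -262144/3, …
Sum ⇒ L₀ = lclm(L_f,L_g) in ℚ(x)⟨Dx⟩.
Derive L from L₀ (diff closure).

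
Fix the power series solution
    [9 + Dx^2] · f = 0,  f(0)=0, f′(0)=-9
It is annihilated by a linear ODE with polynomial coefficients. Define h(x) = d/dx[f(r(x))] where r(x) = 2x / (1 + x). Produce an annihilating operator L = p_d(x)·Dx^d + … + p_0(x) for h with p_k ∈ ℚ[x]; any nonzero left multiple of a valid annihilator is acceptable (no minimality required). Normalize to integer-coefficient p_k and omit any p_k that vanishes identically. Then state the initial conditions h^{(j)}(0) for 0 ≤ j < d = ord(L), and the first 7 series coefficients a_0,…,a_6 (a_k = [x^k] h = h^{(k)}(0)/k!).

L = (42 + 12·x + 6·x^2) + (6 + 18·x + 18·x^2 + 6·x^3)·Dx + (1 + 4·x + 6·x^2 + 4·x^3 + x^4)·Dx^2  (order 2).
h: a_k = -18, 36, 270, -1224, 2178, -540, -40158/5, …
ICs: h(0) = -18, h′(0) = 36.

f: a_k = 0, -9, 0, 27/2, 0, -243/40, 0, …
L₀ from L_f via x↦r, Dx↦r'^{-1}Dx.
h₀' ⇒ L via d/dx closure of L₀.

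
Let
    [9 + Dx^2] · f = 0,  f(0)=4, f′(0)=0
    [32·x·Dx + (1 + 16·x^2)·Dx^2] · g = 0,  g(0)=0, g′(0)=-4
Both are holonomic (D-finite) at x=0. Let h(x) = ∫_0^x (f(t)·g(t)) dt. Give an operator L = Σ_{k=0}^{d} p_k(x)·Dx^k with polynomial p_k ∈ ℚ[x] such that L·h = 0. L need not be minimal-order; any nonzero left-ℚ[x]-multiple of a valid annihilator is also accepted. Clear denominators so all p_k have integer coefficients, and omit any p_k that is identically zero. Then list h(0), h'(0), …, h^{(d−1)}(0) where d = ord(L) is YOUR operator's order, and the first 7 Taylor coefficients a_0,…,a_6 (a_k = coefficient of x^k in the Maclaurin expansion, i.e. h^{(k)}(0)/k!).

L = (16425 + 696384·x^2 + 2778624·x^4 + 11943936·x^6 + 47775744·x^8)·Dx + (23616·x + 543744·x^3 + 3981312·x^5 + 21233664·x^7)·Dx^2 + (2050 + 87168·x^2 + 470016·x^4 + 2654208·x^6 + 10616832·x^8)·Dx^3 + (2624·x + 60416·x^3 + 442368·x^5 + 2359296·x^7)·Dx^4 + (25 + 1088·x^2 + 17920·x^4 + 147456·x^6 + 589824·x^8)·Dx^5  (order 5).
h: a_k = 0, 0, -8, 0, 118/3, 0, -3143/15, …
ICs: h(0) = 0, h′(0) = 0, h′′(0) = -16, h′′′(0) = 0, h′′′′(0) = 944.

f: a_k = 4, 0, -18, 0, 27/2, 0, -81/20, …
g: a_k = 0, -4, 0, 64/3, 0, -1024/5, 0, …
Sym-product of L_f,L_g gives L₀ (≤ ord 4).
Integrate: L := L₀·Dx.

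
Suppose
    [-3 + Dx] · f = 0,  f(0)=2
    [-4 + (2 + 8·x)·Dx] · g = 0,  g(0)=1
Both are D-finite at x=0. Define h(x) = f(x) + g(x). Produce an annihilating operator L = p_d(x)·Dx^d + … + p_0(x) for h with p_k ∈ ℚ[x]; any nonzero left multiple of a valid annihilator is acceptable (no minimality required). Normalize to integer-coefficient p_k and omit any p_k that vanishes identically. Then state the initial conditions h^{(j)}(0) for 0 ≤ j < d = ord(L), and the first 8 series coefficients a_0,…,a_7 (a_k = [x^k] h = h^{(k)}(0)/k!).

f: a_k = 2, 6, 9, 9, 27/4, 81/20, 81/40, 243/280, …
g: a_k = 1, 2, -2, 4, -10, 28, -84, 264, …
Sum ⇒ L₀ = lclm(L_f,L_g) in ℚ(x)⟨Dx⟩.
L = (30 + 72·x) + (-13 - 72·x - 144·x^2)·Dx + (1 + 16·x + 48·x^2)·Dx^2  (order 2).
h: a_k = 3, 8, 7, 13, -13/4, 641/20, -3279/40, 74163/280, …
ICs: h(0) = 3, h′(0) = 8.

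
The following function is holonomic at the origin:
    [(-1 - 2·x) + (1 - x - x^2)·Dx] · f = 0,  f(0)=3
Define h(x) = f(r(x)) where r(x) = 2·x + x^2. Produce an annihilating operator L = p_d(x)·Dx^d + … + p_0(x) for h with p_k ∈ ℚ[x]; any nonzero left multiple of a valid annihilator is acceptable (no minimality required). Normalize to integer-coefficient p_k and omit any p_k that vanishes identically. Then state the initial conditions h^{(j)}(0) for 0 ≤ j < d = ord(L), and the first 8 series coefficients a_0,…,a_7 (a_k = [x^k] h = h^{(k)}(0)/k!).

L = (2 + 10·x + 12·x^2 + 4·x^3) + (-1 + 2·x + 5·x^2 + 4·x^3 + x^4)·Dx  (order 1).
h: a_k = 3, 6, 27, 96, 354, 1302, 4785, 17592, …
ICs: h(0) = 3.

f: a_k = 3, 3, 6, 9, 15, 24, 39, 63, …
Change of var in L_f (x↦r) gives L₀.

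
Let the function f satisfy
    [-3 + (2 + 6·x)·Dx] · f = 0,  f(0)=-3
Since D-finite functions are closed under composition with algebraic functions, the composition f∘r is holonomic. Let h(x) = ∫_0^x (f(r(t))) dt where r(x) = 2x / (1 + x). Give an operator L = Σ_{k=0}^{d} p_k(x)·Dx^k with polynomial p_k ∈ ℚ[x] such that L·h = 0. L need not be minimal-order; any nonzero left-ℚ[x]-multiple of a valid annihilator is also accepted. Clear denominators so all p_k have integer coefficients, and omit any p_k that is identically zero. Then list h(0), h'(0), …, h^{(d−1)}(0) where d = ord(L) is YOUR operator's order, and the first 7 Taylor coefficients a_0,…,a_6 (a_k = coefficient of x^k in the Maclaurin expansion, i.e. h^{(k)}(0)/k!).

f: a_k = -3, -9/2, 27/8, -81/16, 1215/128, -5103/256, 45927/1024, …
Change of var in L_f (x↦r) gives L₀.
h=∫h₀ ⇒ L = L₀·Dx.
L = -3·Dx + (1 + 8·x + 7·x^2)·Dx^2  (order 2).
h: a_k = 0, -3, -9/2, 15/2, -153/8, 2583/40, -4137/16, …
ICs: h(0) = 0, h′(0) = -3.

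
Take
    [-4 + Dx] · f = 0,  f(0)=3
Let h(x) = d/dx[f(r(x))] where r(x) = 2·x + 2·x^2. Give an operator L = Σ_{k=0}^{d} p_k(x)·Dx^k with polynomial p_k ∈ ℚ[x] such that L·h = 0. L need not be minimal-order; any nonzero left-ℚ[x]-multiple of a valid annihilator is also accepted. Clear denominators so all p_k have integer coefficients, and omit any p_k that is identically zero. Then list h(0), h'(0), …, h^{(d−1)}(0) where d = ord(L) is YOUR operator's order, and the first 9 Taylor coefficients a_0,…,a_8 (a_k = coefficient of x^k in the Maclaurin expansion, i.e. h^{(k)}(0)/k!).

f: a_k = 3, 12, 24, 32, 32, 128/5, 256/15, 1024/105, 512/105, …
L₀ from L_f via x↦r, Dx↦r'^{-1}Dx.
Derive L from L₀ (diff closure).
L = (10 + 32·x + 32·x^2) + (-1 - 2·x)·Dx  (order 1).
h: a_k = 24, 240, 1344, 5504, 18176, 255488/5, 378880/3, 29462528/105, 59772928/105, …
ICs: h(0) = 24.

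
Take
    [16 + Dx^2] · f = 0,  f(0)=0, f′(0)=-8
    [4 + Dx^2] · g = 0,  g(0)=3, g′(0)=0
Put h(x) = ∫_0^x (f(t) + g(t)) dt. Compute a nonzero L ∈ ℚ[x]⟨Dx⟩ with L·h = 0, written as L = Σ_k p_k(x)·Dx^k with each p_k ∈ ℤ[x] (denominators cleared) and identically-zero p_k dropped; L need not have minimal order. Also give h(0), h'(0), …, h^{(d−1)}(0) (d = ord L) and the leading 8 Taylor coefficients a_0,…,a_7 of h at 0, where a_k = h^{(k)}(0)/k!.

f: a_k = 0, -8, 0, 64/3, 0, -256/15, 0, 2048/315, …
g: a_k = 3, 0, -6, 0, 2, 0, -4/15, 0, …
Sum ⇒ L₀ = lclm(L_f,L_g) in ℚ(x)⟨Dx⟩.
Integrate: L := L₀·Dx.
L = 64·Dx + 20·Dx^3 + Dx^5  (order 5).
h: a_k = 0, 3, -4, -2, 16/3, 2/5, -128/45, -4/105, …
ICs: h(0) = 0, h′(0) = 3, h′′(0) = -8, h′′′(0) = -12, h′′′′(0) = 128.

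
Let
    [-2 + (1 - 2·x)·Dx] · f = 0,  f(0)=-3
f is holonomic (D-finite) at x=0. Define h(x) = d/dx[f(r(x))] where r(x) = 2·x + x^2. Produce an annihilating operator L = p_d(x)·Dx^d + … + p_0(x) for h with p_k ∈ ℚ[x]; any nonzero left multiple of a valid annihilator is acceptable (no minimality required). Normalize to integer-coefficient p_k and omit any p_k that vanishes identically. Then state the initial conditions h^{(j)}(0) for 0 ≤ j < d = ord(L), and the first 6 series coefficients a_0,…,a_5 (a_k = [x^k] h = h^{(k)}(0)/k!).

L = (9 + 12·x + 6·x^2) + (-1 + 3·x + 6·x^2 + 2·x^3)·Dx  (order 1).
h: a_k = -12, -108, -720, -4272, -23760, -126864, …
ICs: h(0) = -12.

f: a_k = -3, -6, -12, -24, -48, -96, …
Substitute x→r, Dx→(1/r')Dx; clear ⇒ L₀.
h=h₀': d/dx-closure on L₀ ⇒ L.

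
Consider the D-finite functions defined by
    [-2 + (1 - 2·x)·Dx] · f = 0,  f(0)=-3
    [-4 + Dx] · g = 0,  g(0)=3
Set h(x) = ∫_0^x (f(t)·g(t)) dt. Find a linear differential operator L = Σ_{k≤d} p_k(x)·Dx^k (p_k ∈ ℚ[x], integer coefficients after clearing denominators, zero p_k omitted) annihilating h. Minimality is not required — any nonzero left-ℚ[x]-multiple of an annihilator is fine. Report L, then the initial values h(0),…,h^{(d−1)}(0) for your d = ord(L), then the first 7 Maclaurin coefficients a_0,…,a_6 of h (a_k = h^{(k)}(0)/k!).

f: a_k = -3, -6, -12, -24, -48, -96, -192, …
g: a_k = 3, 12, 24, 32, 32, 128/5, 256/15, …
f·g: L₀ = L_f ⊗_s L_g, ord ≤ 1·1.
h=∫h₀ ⇒ L = L₀·Dx.
L = (6 - 8·x)·Dx + (-1 + 2·x)·Dx^2  (order 2).
h: a_k = 0, -9, -27, -60, -114, -1008/5, -1744/5, …
ICs: h(0) = 0, h′(0) = -9.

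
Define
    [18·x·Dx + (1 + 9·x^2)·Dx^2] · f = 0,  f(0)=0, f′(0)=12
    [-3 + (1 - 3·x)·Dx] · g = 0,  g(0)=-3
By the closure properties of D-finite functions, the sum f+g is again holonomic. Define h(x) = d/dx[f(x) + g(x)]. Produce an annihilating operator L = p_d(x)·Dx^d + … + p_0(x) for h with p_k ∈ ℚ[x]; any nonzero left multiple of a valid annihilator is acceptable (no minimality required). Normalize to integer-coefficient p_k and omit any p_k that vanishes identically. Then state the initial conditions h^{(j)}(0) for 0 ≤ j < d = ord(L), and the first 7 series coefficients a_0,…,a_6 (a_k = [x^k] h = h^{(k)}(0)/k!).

L = (18 - 216·x - 486·x^2) + (-12 + 18·x - 108·x^2 - 486·x^3)·Dx + (1 - 81·x^4)·Dx^2  (order 2).
h: a_k = 3, -54, -351, -972, -2673, -13122, -54675, …
ICs: h(0) = 3, h′(0) = -54.

f: a_k = 0, 12, 0, -36, 0, 972/5, 0, …
g: a_k = -3, -9, -27, -81, -243, -729, -2187, …
f+g: L₀ = lclm(L_f,L_g), ord ≤ 2+1.
h₀' ⇒ L via d/dx closure of L₀.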